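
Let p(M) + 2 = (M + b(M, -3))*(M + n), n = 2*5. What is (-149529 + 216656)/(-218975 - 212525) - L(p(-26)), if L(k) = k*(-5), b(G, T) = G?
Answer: 1790657873/431500 ≈ 4149.8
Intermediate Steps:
n = 10
p(M) = -2 + 2*M*(10 + M) (p(M) = -2 + (M + M)*(M + 10) = -2 + (2*M)*(10 + M) = -2 + 2*M*(10 + M))
L(k) = -5*k
(-149529 + 216656)/(-218975 - 212525) - L(p(-26)) = (-149529 + 216656)/(-218975 - 212525) - (-5)*(-2 + 2*(-26)² + 20*(-26)) = 67127/(-431500) - (-5)*(-2 + 2*676 - 520) = 67127*(-1/431500) - (-5)*(-2 + 1352 - 520) = -67127/431500 - (-5)*830 = -67127/431500 - 1*(-4150) = -67127/431500 + 4150 = 1790657873/431500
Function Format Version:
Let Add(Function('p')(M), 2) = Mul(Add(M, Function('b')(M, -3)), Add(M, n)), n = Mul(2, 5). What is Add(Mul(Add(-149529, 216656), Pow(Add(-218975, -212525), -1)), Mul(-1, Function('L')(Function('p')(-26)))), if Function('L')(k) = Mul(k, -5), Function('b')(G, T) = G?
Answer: Rational(1790657873, 431500) ≈ 4149.8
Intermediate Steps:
n = 10
Function('p')(M) = Add(-2, Mul(2, M, Add(10, M))) (Function('p')(M) = Add(-2, Mul(Add(M, M), Add(M, 10))) = Add(-2, Mul(Mul(2, M), Add(10, M))) = Add(-2, Mul(2, M, Add(10, M))))
Function('L')(k) = Mul(-5, k)
Add(Mul(Add(-149529, 216656), Pow(Add(-218975, -212525), -1)), Mul(-1, Function('L')(Function('p')(-26)))) = Add(Mul(Add(-149529, 216656), Pow(Add(-218975, -212525), -1)), Mul(-1, Mul(-5, Add(-2, Mul(2, Pow(-26, 2)), Mul(20, -26))))) = Add(Mul(67127, Pow(-431500, -1)), Mul(-1, Mul(-5, Add(-2, Mul(2, 676), -520)))) = Add(Mul(67127, Rational(-1, 431500)), Mul(-1, Mul(-5, Add(-2, 1352, -520)))) = Add(Rational(-67127, 431500), Mul(-1, Mul(-5, 830))) = Add(Rational(-67127, 431500), Mul(-1, -4150)) = Add(Rational(-67127, 431500), 4150) = Rational(1790657873, 431500)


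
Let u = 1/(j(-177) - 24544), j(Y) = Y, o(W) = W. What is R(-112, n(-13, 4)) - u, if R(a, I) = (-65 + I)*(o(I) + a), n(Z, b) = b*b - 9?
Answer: 150550891/24721 ≈ 6090.0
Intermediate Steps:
n(Z, b) = -9 + b**2 (n(Z, b) = b**2 - 9 = -9 + b**2)
R(a, I) = (-65 + I)*(I + a)
u = -1/24721 (u = 1/(-177 - 24544) = 1/(-24721) = -1/24721 ≈ -4.0451e-5)
R(-112, n(-13, 4)) - u = ((-9 + 4**2)**2 - 65*(-9 + 4**2) - 65*(-112) + (-9 + 4**2)*(-112)) - 1*(-1/24721) = ((-9 + 16)**2 - 65*(-9 + 16) + 7280 + (-9 + 16)*(-112)) + 1/24721 = (7**2 - 65*7 + 7280 + 7*(-112)) + 1/24721 = (49 - 455 + 7280 - 784) + 1/24721 = 6090 + 1/24721 = 150550891/24721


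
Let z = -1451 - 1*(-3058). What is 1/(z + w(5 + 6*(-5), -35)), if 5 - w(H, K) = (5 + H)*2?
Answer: 1/1652 ≈ 0.00060533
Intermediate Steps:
z = 1607 (z = -1451 + 3058 = 1607)
w(H, K) = -5 - 2*H (w(H, K) = 5 - (5 + H)*2 = 5 - (10 + 2*H) = 5 + (-10 - 2*H) = -5 - 2*H)
1/(z + w(5 + 6*(-5), -35)) = 1/(1607 + (-5 - 2*(5 + 6*(-5)))) = 1/(1607 + (-5 - 2*(5 - 30))) = 1/(1607 + (-5 - 2*(-25))) = 1/(1607 + (-5 + 50)) = 1/(1607 + 45) = 1/1652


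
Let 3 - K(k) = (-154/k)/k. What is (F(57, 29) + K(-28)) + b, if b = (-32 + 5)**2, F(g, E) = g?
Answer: 44195/56 ≈ 789.20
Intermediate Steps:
K(k) = 3 + 154/k**2 (K(k) = 3 - (-154/k)/k = 3 - (-154)/k**2 = 3 + 154/k**2)
b = 729 (b = (-27)**2 = 729)
(F(57, 29) + K(-28)) + b = (57 + (3 + 154/(-28)**2)) + 729 = (57 + (3 + 154*(1/784))) + 729 = (57 + (3 + 11/56)) + 729 = (57 + 179/56) + 729 = 3371/56 + 729 = 44195/56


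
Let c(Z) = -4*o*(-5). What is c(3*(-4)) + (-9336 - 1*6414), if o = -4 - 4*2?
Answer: -15990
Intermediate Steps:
o = -12 (o = -4 - 8 = -12)
c(Z) = -240 (c(Z) = -4*(-12)*(-5) = 48*(-5) = -240)
c(3*(-4)) + (-9336 - 1*6414) = -240 + (-9336 - 1*6414) = -240 + (-9336 - 6414) = -240 - 15750 = -15990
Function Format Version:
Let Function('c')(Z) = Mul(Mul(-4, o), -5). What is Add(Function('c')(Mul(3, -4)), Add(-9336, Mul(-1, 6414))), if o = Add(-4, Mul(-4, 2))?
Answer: -15990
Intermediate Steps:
o = -12 (o = Add(-4, -8) = -12)
Function('c')(Z) = -240 (Function('c')(Z) = Mul(Mul(-4, -12), -5) = Mul(48, -5) = -240)
Add(Function('c')(Mul(3, -4)), Add(-9336, Mul(-1, 6414))) = Add(-240, Add(-9336, Mul(-1, 6414))) = Add(-240, Add(-9336, -6414)) = Add(-240, -15750) = -15990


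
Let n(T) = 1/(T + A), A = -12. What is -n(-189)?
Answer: 1/201 ≈ 0.0049751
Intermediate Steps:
n(T) = 1/(-12 + T) (n(T) = 1/(T - 12) = 1/(-12 + T))
-n(-189) = -1/(-12 - 189) = -1/(-201) = -1*(-1/201) = 1/201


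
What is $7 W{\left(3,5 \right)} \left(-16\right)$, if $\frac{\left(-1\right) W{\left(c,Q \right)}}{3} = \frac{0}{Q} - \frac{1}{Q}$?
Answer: $- \frac{336}{5} \approx -67.2$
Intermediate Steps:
$W{\left(c,Q \right)} = \frac{3}{Q}$ ($W{\left(c,Q \right)} = - 3 \left(\frac{0}{Q} - \frac{1}{Q}\right) = - 3 \left(0 - \frac{1}{Q}\right) = - 3 \left(- \frac{1}{Q}\right) = \frac{3}{Q}$)
$7 W{\left(3,5 \right)} \left(-16\right) = 7 \cdot \frac{3}{5} \left(-16\right) = \frac{21}{5} \left(-16\right) = - \frac{336}{5}$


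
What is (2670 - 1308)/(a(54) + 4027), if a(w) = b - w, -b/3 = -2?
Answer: 1362/3979 ≈ 0.34230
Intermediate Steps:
b = 6 (b = -3*(-2) = 6)
a(w) = 6 - w
(2670 - 1308)/(a(54) + 4027) = (2670 - 1308)/((6 - 1*54) + 4027) = 1362/((6 - 54) + 4027) = 1362/(-48 + 4027) = 1362/3979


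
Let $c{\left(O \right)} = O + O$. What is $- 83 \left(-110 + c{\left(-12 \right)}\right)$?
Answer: $11122$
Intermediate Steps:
$c{\left(O \right)} = 2 O$
$- 83 \left(-110 + c{\left(-12 \right)}\right) = - 83 \left(-110 + 2 \left(-12\right)\right) = - 83 \left(-110 - 24\right) = \left(-83\right) \left(-134\right) = 11122$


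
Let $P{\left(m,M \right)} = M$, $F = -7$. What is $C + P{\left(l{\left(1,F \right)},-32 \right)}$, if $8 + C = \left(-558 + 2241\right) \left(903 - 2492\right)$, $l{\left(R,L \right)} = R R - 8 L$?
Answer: $-2674327$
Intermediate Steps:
$l{\left(R,L \right)} = R^{2} - 8 L$
$C = -2674295$ ($C = -8 + \left(-558 + 2241\right) \left(903 - 2492\right) = -8 + 1683 \left(-1589\right) = -8 - 2674287 = -2674295$)
$C + P{\left(l{\left(1,F \right)},-32 \right)} = -2674295 - 32 = -2674327$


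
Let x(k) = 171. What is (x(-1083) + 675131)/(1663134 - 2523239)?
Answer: -675302/860105 ≈ -0.78514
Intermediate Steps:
(x(-1083) + 675131)/(1663134 - 2523239) = (171 + 675131)/(1663134 - 2523239) = 675302/(-860105) = 675302*(-1/860105) = -675302/860105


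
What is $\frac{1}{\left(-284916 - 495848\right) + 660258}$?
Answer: $- \frac{1}{120506} \approx -8.2983 \cdot 10^{-6}$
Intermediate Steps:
$\frac{1}{\left(-284916 - 495848\right) + 660258} = \frac{1}{-780764 + 660258} = \frac{1}{-120506} = - \frac{1}{120506}$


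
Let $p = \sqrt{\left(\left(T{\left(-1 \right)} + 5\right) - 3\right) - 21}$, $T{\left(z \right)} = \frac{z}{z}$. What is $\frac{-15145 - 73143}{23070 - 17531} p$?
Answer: $- \frac{264864 i \sqrt{2}}{5539} \approx - 67.625 i$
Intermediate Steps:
$T{\left(z \right)} = 1$
$p = 3 i \sqrt{2}$ ($p = \sqrt{\left(\left(1 + 5\right) - 3\right) - 21} = \sqrt{\left(6 - 3\right) - 21} = \sqrt{3 - 21} = \sqrt{-18} = 3 i \sqrt{2} \approx 4.2426 i$)
$\frac{-15145 - 73143}{23070 - 17531} p = \frac{-15145 - 73143}{23070 - 17531} \cdot 3 i \sqrt{2} = - \frac{88288}{5539} \cdot 3 i \sqrt{2} = \left(-88288\right) \frac{1}{5539} \cdot 3 i \sqrt{2} = - \frac{88288 \cdot 3 i \sqrt{2}}{5539} = - \frac{264864 i \sqrt{2}}{5539}$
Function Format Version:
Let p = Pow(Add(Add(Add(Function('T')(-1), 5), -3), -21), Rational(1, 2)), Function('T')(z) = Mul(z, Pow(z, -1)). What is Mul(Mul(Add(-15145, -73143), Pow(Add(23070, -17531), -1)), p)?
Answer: Mul(Rational(-264864, 5539), I, Pow(2, Rational(1, 2))) ≈ Mul(-67.625, I)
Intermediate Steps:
Function('T')(z) = 1
p = Mul(3, I, Pow(2, Rational(1, 2))) (p = Pow(Add(Add(Add(1, 5), -3), -21), Rational(1, 2)) = Pow(Add(Add(6, -3), -21), Rational(1, 2)) = Pow(Add(3, -21), Rational(1, 2)) = Pow(-18, Rational(1, 2)) = Mul(3, I, Pow(2, Rational(1, 2))) ≈ Mul(4.2426, I))
Mul(Mul(Add(-15145, -73143), Pow(Add(23070, -17531), -1)), p) = Mul(Mul(Add(-15145, -73143), Pow(Add(23070, -17531), -1)), Mul(3, I, Pow(2, Rational(1, 2)))) = Mul(Mul(-88288, Pow(5539, -1)), Mul(3, I, Pow(2, Rational(1, 2)))) = Mul(Mul(-88288, Rational(1, 5539)), Mul(3, I, Pow(2, Rational(1, 2)))) = Mul(Rational(-88288, 5539), Mul(3, I, Pow(2, Rational(1, 2)))) = Mul(Rational(-264864, 5539), I, Pow(2, Rational(1, 2)))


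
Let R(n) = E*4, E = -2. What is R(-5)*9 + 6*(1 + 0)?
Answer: -66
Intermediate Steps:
R(n) = -8 (R(n) = -2*4 = -8)
R(-5)*9 + 6*(1 + 0) = -8*9 + 6*(1 + 0) = -72 + 6*1 = -72 + 6 = -66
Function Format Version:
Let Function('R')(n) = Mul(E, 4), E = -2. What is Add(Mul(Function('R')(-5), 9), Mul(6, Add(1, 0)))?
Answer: -66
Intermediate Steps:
Function('R')(n) = -8 (Function('R')(n) = Mul(-2, 4) = -8)
Add(Mul(Function('R')(-5), 9), Mul(6, Add(1, 0))) = Add(Mul(-8, 9), Mul(6, Add(1, 0))) = Add(-72, Mul(6, 1)) = Add(-72, 6) = -66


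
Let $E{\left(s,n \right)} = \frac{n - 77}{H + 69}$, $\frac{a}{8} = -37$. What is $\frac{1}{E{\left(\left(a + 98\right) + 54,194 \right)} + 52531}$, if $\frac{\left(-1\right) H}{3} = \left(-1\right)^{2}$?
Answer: $\frac{22}{1155721} \approx 1.9036 \cdot 10^{-5}$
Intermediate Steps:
$a = -296$ ($a = 8 \left(-37\right) = -296$)
$H = -3$ ($H = - 3 \left(-1\right)^{2} = \left(-3\right) 1 = -3$)
$E{\left(s,n \right)} = - \frac{7}{6} + \frac{n}{66}$ ($E{\left(s,n \right)} = \frac{n - 77}{-3 + 69} = \frac{-77 + n}{66} = \left(-77 + n\right) \frac{1}{66} = - \frac{7}{6} + \frac{n}{66}$)
$\frac{1}{E{\left(\left(a + 98\right) + 54,194 \right)} + 52531} = \frac{1}{\left(- \frac{7}{6} + \frac{1}{66} \cdot 194\right) + 52531} = \frac{1}{\left(- \frac{7}{6} + \frac{97}{33}\right) + 52531} = \frac{1}{\frac{39}{22} + 52531} = \frac{1}{\frac{1155721}{22}} = \frac{22}{1155721}$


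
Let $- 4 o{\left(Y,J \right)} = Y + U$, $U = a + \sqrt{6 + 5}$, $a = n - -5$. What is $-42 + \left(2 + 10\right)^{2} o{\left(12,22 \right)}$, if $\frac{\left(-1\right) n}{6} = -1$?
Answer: $-870 - 36 \sqrt{11} \approx -989.4$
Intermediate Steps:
$n = 6$ ($n = \left(-6\right) \left(-1\right) = 6$)
$a = 11$ ($a = 6 - -5 = 6 + 5 = 11$)
$U = 11 + \sqrt{11}$ ($U = 11 + \sqrt{6 + 5} = 11 + \sqrt{11} \approx 14.317$)
$o{\left(Y,J \right)} = - \frac{11}{4} - \frac{Y}{4} - \frac{\sqrt{11}}{4}$ ($o{\left(Y,J \right)} = - \frac{Y + \left(11 + \sqrt{11}\right)}{4} = - \frac{11 + Y + \sqrt{11}}{4} = - \frac{11}{4} - \frac{Y}{4} - \frac{\sqrt{11}}{4}$)
$-42 + \left(2 + 10\right)^{2} o{\left(12,22 \right)} = -42 + \left(2 + 10\right)^{2} \left(- \frac{11}{4} - 3 - \frac{\sqrt{11}}{4}\right) = -42 + 12^{2} \left(- \frac{11}{4} - 3 - \frac{\sqrt{11}}{4}\right) = -42 + 144 \left(- \frac{23}{4} - \frac{\sqrt{11}}{4}\right) = -42 - \left(828 + 36 \sqrt{11}\right) = -870 - 36 \sqrt{11}$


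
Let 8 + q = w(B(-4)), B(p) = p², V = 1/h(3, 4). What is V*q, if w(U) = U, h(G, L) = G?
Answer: 8/3 ≈ 2.6667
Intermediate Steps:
V = ⅓ (V = 1/3 = ⅓ ≈ 0.33333)
q = 8 (q = -8 + (-4)² = -8 + 16 = 8)
V*q = (⅓)*8 = 8/3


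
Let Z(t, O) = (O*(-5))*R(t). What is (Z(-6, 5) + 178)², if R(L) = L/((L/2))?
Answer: 16384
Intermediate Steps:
R(L) = 2 (R(L) = L/((L*(½))) = L/((L/2)) = L*(2/L) = 2)
Z(t, O) = -10*O (Z(t, O) = (O*(-5))*2 = -5*O*2 = -10*O)
(Z(-6, 5) + 178)² = (-10*5 + 178)² = (-50 + 178)² = 128² = 16384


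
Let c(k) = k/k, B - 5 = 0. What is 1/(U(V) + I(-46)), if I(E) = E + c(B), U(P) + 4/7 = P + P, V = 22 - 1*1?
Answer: -7/25 ≈ -0.28000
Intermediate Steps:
B = 5 (B = 5 + 0 = 5)
V = 21 (V = 22 - 1 = 21)
U(P) = -4/7 + 2*P (U(P) = -4/7 + (P + P) = -4/7 + 2*P)
c(k) = 1
I(E) = 1 + E (I(E) = E + 1 = 1 + E)
1/(U(V) + I(-46)) = 1/((-4/7 + 2*21) + (1 - 46)) = 1/((-4/7 + 42) - 45) = 1/(290/7 - 45) = 1/(-25/7) = -7/25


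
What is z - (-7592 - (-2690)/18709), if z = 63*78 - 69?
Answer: 232681143/18709 ≈ 12437.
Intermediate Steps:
z = 4845 (z = 4914 - 69 = 4845)
z - (-7592 - (-2690)/18709) = 4845 - (-7592 - (-2690)/18709) = 4845 - (-7592 - 1*(-2690/18709)) = 4845 - (-7592 + 2690/18709) = 4845 - 1*(-142036038/18709) = 4845 + 142036038/18709 = 232681143/18709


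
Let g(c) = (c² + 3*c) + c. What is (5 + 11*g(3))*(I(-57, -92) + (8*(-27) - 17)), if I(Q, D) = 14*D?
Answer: -358956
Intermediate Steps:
g(c) = c² + 4*c
(5 + 11*g(3))*(I(-57, -92) + (8*(-27) - 17)) = (5 + 11*(3*(4 + 3)))*(14*(-92) + (8*(-27) - 17)) = (5 + 11*(3*7))*(-1288 + (-216 - 17)) = (5 + 11*21)*(-1288 - 233) = (5 + 231)*(-1521) = 236*(-1521) = -358956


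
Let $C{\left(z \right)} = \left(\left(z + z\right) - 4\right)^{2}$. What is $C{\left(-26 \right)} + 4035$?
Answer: $7171$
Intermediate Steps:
$C{\left(z \right)} = \left(-4 + 2 z\right)^{2}$ ($C{\left(z \right)} = \left(2 z - 4\right)^{2} = \left(-4 + 2 z\right)^{2}$)
$C{\left(-26 \right)} + 4035 = 4 \left(-2 - 26\right)^{2} + 4035 = 4 \left(-28\right)^{2} + 4035 = 4 \cdot 784 + 4035 = 3136 + 4035 = 7171$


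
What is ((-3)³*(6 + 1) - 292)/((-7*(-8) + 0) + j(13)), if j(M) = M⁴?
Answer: -481/28617 ≈ -0.016808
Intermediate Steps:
((-3)³*(6 + 1) - 292)/((-7*(-8) + 0) + j(13)) = ((-3)³*(6 + 1) - 292)/((-7*(-8) + 0) + 13⁴) = (-27*7 - 292)/((56 + 0) + 28561) = (-189 - 292)/(56 + 28561) = -481/28617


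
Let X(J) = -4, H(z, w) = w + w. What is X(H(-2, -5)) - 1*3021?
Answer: -3025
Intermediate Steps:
H(z, w) = 2*w
X(H(-2, -5)) - 1*3021 = -4 - 1*3021 = -4 - 3021 = -3025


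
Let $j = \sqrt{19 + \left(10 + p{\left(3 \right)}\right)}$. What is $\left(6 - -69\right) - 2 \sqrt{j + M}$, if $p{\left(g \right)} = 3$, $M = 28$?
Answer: $75 - 4 \sqrt{7 + \sqrt{2}} \approx 63.397$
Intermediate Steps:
$j = 4 \sqrt{2}$ ($j = \sqrt{19 + \left(10 + 3\right)} = \sqrt{19 + 13} = \sqrt{32} = 4 \sqrt{2} \approx 5.6569$)
$\left(6 - -69\right) - 2 \sqrt{j + M} = \left(6 - -69\right) - 2 \sqrt{4 \sqrt{2} + 28} = \left(6 + 69\right) - 2 \sqrt{28 + 4 \sqrt{2}} = 75 - 2 \sqrt{28 + 4 \sqrt{2}}$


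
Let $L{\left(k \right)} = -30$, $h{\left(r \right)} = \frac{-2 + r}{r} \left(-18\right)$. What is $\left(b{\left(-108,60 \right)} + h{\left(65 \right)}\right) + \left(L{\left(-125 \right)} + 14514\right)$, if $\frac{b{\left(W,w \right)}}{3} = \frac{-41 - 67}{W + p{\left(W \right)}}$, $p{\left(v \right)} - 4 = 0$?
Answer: $\frac{1881057}{130} \approx 14470.0$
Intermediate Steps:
$p{\left(v \right)} = 4$ ($p{\left(v \right)} = 4 + 0 = 4$)
$h{\left(r \right)} = - \frac{18 \left(-2 + r\right)}{r}$ ($h{\left(r \right)} = \frac{-2 + r}{r} \left(-18\right) = - \frac{18 \left(-2 + r\right)}{r}$)
$b{\left(W,w \right)} = - \frac{324}{4 + W}$ ($b{\left(W,w \right)} = 3 \frac{-41 - 67}{W + 4} = 3 \left(- \frac{108}{4 + W}\right) = - \frac{324}{4 + W}$)
$\left(b{\left(-108,60 \right)} + h{\left(65 \right)}\right) + \left(L{\left(-125 \right)} + 14514\right) = \left(- \frac{324}{4 - 108} - \left(18 - \frac{36}{65}\right)\right) + \left(-30 + 14514\right) = \left(- \frac{324}{-104} + \left(-18 + 36 \cdot \frac{1}{65}\right)\right) + 14484 = \left(\left(-324\right) \left(- \frac{1}{104}\right) + \left(-18 + \frac{36}{65}\right)\right) + 14484 = \left(\frac{81}{26} - \frac{1134}{65}\right) + 14484 = - \frac{1863}{130} + 14484 = \frac{1881057}{130}$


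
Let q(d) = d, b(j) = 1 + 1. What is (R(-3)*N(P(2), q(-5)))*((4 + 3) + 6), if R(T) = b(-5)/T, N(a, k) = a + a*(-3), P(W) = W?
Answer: 104/3 ≈ 34.667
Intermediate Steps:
b(j) = 2
N(a, k) = -2*a (N(a, k) = a - 3*a = -2*a)
R(T) = 2/T
(R(-3)*N(P(2), q(-5)))*((4 + 3) + 6) = ((2/(-3))*(-2*2))*((4 + 3) + 6) = ((2*(-⅓))*(-4))*(7 + 6) = -⅔*(-4)*13 = (8/3)*13 = 104/3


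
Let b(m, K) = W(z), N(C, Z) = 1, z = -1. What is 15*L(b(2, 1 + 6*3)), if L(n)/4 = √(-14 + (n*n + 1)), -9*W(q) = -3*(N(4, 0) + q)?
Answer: 60*I*√13 ≈ 216.33*I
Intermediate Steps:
W(q) = ⅓ + q/3 (W(q) = -(-1)*(1 + q)/3 = -(-3 - 3*q)/9 = ⅓ + q/3)
b(m, K) = 0 (b(m, K) = ⅓ + (⅓)*(-1) = ⅓ - ⅓ = 0)
L(n) = 4*√(-13 + n²) (L(n) = 4*√(-14 + (n*n + 1)) = 4*√(-14 + (n² + 1)) = 4*√(-14 + (1 + n²)) = 4*√(-13 + n²))
15*L(b(2, 1 + 6*3)) = 15*(4*√(-13 + 0²)) = 15*(4*√(-13 + 0)) = 15*(4*√(-13)) = 15*(4*(I*√13)) = 15*(4*I*√13) = 60*I*√13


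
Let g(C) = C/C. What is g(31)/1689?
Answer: 1/1689 ≈ 0.00059207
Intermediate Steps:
g(C) = 1
g(31)/1689 = 1/1689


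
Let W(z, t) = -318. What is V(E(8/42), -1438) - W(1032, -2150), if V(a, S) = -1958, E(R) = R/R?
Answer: -1640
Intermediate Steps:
E(R) = 1
V(E(8/42), -1438) - W(1032, -2150) = -1958 - 1*(-318) = -1958 + 318 = -1640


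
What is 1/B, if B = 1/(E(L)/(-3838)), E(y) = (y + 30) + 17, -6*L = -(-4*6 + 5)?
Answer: -263/23028 ≈ -0.011421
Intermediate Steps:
L = -19/6 (L = -(-1)*(-4*6 + 5)/6 = -(-1)*(-24 + 5)/6 = -(-1)*(-19)/6 = -1/6*19 = -19/6 ≈ -3.1667)
E(y) = 47 + y (E(y) = (30 + y) + 17 = 47 + y)
B = -23028/263 (B = 1/((47 - 19/6)/(-3838)) = 1/((263/6)*(-1/3838)) = 1/(-263/23028) = -23028/263 ≈ -87.559)
1/B = 1/(-23028/263) = -263/23028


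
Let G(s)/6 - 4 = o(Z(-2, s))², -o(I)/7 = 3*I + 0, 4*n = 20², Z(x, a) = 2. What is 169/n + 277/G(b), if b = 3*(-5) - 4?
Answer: 455113/265200 ≈ 1.7161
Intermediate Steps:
b = -19 (b = -15 - 4 = -19)
n = 100 (n = (¼)*20² = (¼)*400 = 100)
o(I) = -21*I (o(I) = -7*(3*I + 0) = -21*I)
G(s) = 10608 (G(s) = 24 + 6*(-21*2)² = 24 + 6*(-42)² = 24 + 6*1764 = 24 + 10584 = 10608)
169/n + 277/G(b) = 169/100 + 277/10608 = 455113/265200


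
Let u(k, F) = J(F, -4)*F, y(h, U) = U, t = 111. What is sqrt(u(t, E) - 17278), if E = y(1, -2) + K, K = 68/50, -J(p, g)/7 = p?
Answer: I*sqrt(10800542)/25 ≈ 131.46*I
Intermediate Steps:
J(p, g) = -7*p
K = 34/25 (K = 68*(1/50) = 34/25 ≈ 1.3600)
E = -16/25 (E = -2 + 34/25 = -16/25 ≈ -0.64000)
u(k, F) = -7*F**2 (u(k, F) = (-7*F)*F = -7*F**2)
sqrt(u(t, E) - 17278) = sqrt(-7*(-16/25)**2 - 17278) = sqrt(-7*256/625 - 17278) = sqrt(-1792/625 - 17278) = sqrt(-10800542/625) = I*sqrt(10800542)/25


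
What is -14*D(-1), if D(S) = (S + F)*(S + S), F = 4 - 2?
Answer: 28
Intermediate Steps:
F = 2
D(S) = 2*S*(2 + S) (D(S) = (S + 2)*(S + S) = (2 + S)*(2*S) = 2*S*(2 + S))
-14*D(-1) = -28*(-1)*(2 - 1) = -28*(-1) = -14*(-2) = 28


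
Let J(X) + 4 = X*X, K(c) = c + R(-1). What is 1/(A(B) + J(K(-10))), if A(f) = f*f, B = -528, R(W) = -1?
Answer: 1/278901 ≈ 3.5855e-6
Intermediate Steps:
K(c) = -1 + c (K(c) = c - 1 = -1 + c)
J(X) = -4 + X² (J(X) = -4 + X*X = -4 + X²)
A(f) = f²
1/(A(B) + J(K(-10))) = 1/((-528)² + (-4 + (-1 - 10)²)) = 1/(278784 + (-4 + (-11)²)) = 1/(278784 + (-4 + 121)) = 1/(278784 + 117) = 1/278901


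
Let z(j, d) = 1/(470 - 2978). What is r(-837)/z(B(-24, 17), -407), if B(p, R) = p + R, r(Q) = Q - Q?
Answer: 0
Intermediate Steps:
r(Q) = 0
B(p, R) = R + p
z(j, d) = -1/2508 (z(j, d) = 1/(-2508) = -1/2508)
r(-837)/z(B(-24, 17), -407) = 0/(-1/2508) = 0*(-2508) = 0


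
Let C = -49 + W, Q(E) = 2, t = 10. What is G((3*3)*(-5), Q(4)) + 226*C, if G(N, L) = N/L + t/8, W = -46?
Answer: -85965/4 ≈ -21491.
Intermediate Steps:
C = -95 (C = -49 - 46 = -95)
G(N, L) = 5/4 + N/L (G(N, L) = N/L + 10/8 = N/L + 10*(⅛) = N/L + 5/4 = 5/4 + N/L)
G((3*3)*(-5), Q(4)) + 226*C = (5/4 + ((3*3)*(-5))/2) + 226*(-95) = (5/4 + (9*(-5))*(½)) - 21470 = (5/4 - 45*½) - 21470 = (5/4 - 45/2) - 21470 = -85/4 - 21470 = -85965/4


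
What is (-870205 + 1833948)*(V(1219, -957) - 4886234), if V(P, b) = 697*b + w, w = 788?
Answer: -5351158913925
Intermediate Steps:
V(P, b) = 788 + 697*b (V(P, b) = 697*b + 788 = 788 + 697*b)
(-870205 + 1833948)*(V(1219, -957) - 4886234) = (-870205 + 1833948)*((788 + 697*(-957)) - 4886234) = 963743*((788 - 667029) - 4886234) = 963743*(-666241 - 4886234) = 963743*(-5552475) = -5351158913925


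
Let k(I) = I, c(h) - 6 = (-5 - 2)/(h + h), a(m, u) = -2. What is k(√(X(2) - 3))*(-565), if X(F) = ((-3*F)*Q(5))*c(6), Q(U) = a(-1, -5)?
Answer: -565*√62 ≈ -4448.8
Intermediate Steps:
c(h) = 6 - 7/(2*h) (c(h) = 6 + (-5 - 2)/(h + h) = 6 - 7*1/(2*h) = 6 - 7/(2*h))
Q(U) = -2
X(F) = 65*F/2 (X(F) = (-3*F*(-2))*(6 - 7/2/6) = (6*F)*(6 - 7/2*⅙) = (6*F)*(6 - 7/12) = (6*F)*(65/12) = 65*F/2)
k(√(X(2) - 3))*(-565) = √((65/2)*2 - 3)*(-565) = √(65 - 3)*(-565) = √62*(-565) = -565*√62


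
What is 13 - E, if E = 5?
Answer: 8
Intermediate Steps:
13 - E = 13 - 1*5 = 13 - 5 = 8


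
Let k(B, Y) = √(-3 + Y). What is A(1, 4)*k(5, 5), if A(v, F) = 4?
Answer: 4*√2 ≈ 5.6569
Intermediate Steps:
A(1, 4)*k(5, 5) = 4*√(-3 + 5) = 4*√2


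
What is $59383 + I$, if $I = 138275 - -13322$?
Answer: $210980$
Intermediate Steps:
$I = 151597$ ($I = 138275 + 13322 = 151597$)
$59383 + I = 59383 + 151597 = 210980$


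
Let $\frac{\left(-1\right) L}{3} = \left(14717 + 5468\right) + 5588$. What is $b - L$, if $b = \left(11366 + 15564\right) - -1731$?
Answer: $105980$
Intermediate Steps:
$L = -77319$ ($L = - 3 \left(\left(14717 + 5468\right) + 5588\right) = - 3 \left(20185 + 5588\right) = \left(-3\right) 25773 = -77319$)
$b = 28661$ ($b = 26930 + \left(-5356 + 7087\right) = 26930 + 1731 = 28661$)
$b - L = 28661 - -77319 = 28661 + 77319 = 105980$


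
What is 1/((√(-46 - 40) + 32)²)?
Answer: (32 + I*√86)⁻² ≈ 0.0007613 - 0.00048171*I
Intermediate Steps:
1/((√(-46 - 40) + 32)²) = 1/((√(-86) + 32)²) = 1/((I*√86 + 32)²) = 1/((32 + I*√86)²) = (32 + I*√86)⁻²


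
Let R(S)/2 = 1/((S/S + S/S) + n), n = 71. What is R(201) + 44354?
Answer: 3237844/73 ≈ 44354.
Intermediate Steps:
R(S) = 2/73 (R(S) = 2/((S/S + S/S) + 71) = 2/((1 + 1) + 71) = 2/(2 + 71) = 2/73)
R(201) + 44354 = 2/73 + 44354 = 3237844/73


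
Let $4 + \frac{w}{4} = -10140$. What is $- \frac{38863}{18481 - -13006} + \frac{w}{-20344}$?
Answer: $\frac{60873455}{80071441} \approx 0.76024$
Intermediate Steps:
$w = -40576$ ($w = -16 + 4 \left(-10140\right) = -16 - 40560 = -40576$)
$- \frac{38863}{18481 - -13006} + \frac{w}{-20344} = - \frac{38863}{18481 - -13006} - \frac{40576}{-20344} = - \frac{38863}{18481 + 13006} - - \frac{5072}{2543} = - \frac{38863}{31487} + \frac{5072}{2543} = \frac{60873455}{80071441}$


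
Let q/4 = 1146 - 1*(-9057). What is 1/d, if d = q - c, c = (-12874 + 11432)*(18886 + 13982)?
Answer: 1/47436468 ≈ 2.1081e-8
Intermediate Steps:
q = 40812 (q = 4*(1146 - 1*(-9057)) = 4*(1146 + 9057) = 4*10203 = 40812)
c = -47395656 (c = -1442*32868 = -47395656)
d = 47436468 (d = 40812 - 1*(-47395656) = 40812 + 47395656 = 47436468)
1/d = 1/47436468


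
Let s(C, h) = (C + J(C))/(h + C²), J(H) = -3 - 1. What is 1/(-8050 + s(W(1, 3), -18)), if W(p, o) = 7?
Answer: -31/249547 ≈ -0.00012423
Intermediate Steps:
J(H) = -4
s(C, h) = (-4 + C)/(h + C²) (s(C, h) = (C - 4)/(h + C²) = (-4 + C)/(h + C²))
1/(-8050 + s(W(1, 3), -18)) = 1/(-8050 + (-4 + 7)/(-18 + 7²)) = 1/(-8050 + 3/(-18 + 49)) = 1/(-8050 + 3/31) = 1/(-249547/31) = -31/249547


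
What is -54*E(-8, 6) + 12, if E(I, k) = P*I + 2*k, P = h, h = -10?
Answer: -4956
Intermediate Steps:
P = -10
E(I, k) = -10*I + 2*k
-54*E(-8, 6) + 12 = -54*(-10*(-8) + 2*6) + 12 = -54*(80 + 12) + 12 = -54*92 + 12 = -4968 + 12 = -4956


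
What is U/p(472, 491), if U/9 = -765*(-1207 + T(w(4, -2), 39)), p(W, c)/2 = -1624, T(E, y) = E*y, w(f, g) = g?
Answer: -8847225/3248 ≈ -2723.9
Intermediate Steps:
p(W, c) = -3248 (p(W, c) = 2*(-1624) = -3248)
U = 8847225 (U = 9*(-765*(-1207 - 2*39)) = 9*(-765*(-1207 - 78)) = 9*(-765*(-1285)) = 9*983025 = 8847225)
U/p(472, 491) = 8847225/(-3248) = 8847225*(-1/3248) = -8847225/3248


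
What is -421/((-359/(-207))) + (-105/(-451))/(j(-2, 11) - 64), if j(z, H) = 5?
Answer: -2318932218/9552631 ≈ -242.75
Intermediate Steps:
-421/((-359/(-207))) + (-105/(-451))/(j(-2, 11) - 64) = -421/((-359/(-207))) + (-105/(-451))/(5 - 64) = -421/((-359*(-1/207))) - 105*(-1/451)/(-59) = -421/359/207 + (105/451)*(-1/59) = -421*207/359 - 105/26609 = -87147/359 - 105/26609 = -2318932218/9552631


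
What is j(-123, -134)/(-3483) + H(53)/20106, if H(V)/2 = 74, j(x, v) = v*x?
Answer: -6127252/1296837 ≈ -4.7248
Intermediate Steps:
H(V) = 148 (H(V) = 2*74 = 148)
j(-123, -134)/(-3483) + H(53)/20106 = -134*(-123)/(-3483) + 148/20106 = 16482*(-1/3483) + 148*(1/20106) = -5494/1161 + 74/10053 = -6127252/1296837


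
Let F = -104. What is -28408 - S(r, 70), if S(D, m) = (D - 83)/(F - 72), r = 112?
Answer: -4999779/176 ≈ -28408.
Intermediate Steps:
S(D, m) = 83/176 - D/176 (S(D, m) = (D - 83)/(-104 - 72) = (-83 + D)/(-176) = (-83 + D)*(-1/176) = 83/176 - D/176)
-28408 - S(r, 70) = -28408 - (83/176 - 1/176*112) = -28408 - (83/176 - 7/11) = -28408 - 1*(-29/176) = -28408 + 29/176 = -4999779/176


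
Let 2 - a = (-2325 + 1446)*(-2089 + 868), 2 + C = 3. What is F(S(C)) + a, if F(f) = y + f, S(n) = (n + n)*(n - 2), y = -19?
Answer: -1073278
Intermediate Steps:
C = 1 (C = -2 + 3 = 1)
S(n) = 2*n*(-2 + n) (S(n) = (2*n)*(-2 + n) = 2*n*(-2 + n))
a = -1073257 (a = 2 - (-2325 + 1446)*(-2089 + 868) = 2 - (-879)*(-1221) = 2 - 1*1073259 = 2 - 1073259 = -1073257)
F(f) = -19 + f
F(S(C)) + a = (-19 + 2*1*(-2 + 1)) - 1073257 = (-19 + 2*1*(-1)) - 1073257 = (-19 - 2) - 1073257 = -21 - 1073257 = -1073278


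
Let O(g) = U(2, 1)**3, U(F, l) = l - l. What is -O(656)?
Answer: 0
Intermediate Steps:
U(F, l) = 0
O(g) = 0 (O(g) = 0**3 = 0)
-O(656) = -1*0 = 0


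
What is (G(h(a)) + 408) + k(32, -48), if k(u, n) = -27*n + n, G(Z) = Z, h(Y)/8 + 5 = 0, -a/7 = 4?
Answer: 1616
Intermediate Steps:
a = -28 (a = -7*4 = -28)
h(Y) = -40 (h(Y) = -40 + 8*0 = -40 + 0 = -40)
k(u, n) = -26*n
(G(h(a)) + 408) + k(32, -48) = (-40 + 408) - 26*(-48) = 368 + 1248 = 1616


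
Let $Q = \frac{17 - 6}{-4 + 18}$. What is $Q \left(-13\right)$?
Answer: $- \frac{143}{14} \approx -10.214$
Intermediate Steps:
$Q = \frac{11}{14} \approx 0.78571$
$Q \left(-13\right) = \frac{11}{14} \left(-13\right) = - \frac{143}{14}$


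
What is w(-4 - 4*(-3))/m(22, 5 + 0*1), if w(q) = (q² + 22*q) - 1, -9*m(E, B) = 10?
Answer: -2151/10 ≈ -215.10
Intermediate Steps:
m(E, B) = -10/9 (m(E, B) = -⅑*10 = -10/9)
w(q) = -1 + q² + 22*q
w(-4 - 4*(-3))/m(22, 5 + 0*1) = (-1 + (-4 - 4*(-3))² + 22*(-4 - 4*(-3)))/(-10/9) = (-1 + (-4 + 12)² + 22*(-4 + 12))*(-9/10) = (-1 + 8² + 22*8)*(-9/10) = (-1 + 64 + 176)*(-9/10) = 239*(-9/10) = -2151/10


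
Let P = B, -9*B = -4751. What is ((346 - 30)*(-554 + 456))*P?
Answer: -147128968/9 ≈ -1.6348e+7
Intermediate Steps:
B = 4751/9 (B = -⅑*(-4751) = 4751/9 ≈ 527.89)
P = 4751/9 ≈ 527.89
((346 - 30)*(-554 + 456))*P = ((346 - 30)*(-554 + 456))*(4751/9) = (316*(-98))*(4751/9) = -30968*4751/9 = -147128968/9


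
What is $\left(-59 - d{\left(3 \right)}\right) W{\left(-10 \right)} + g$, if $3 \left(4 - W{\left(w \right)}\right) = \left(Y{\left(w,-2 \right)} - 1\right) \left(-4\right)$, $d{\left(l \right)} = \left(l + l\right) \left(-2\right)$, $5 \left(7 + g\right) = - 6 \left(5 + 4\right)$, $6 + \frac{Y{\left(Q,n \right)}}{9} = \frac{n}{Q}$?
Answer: $\frac{46921}{15} \approx 3128.1$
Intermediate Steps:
$Y{\left(Q,n \right)} = -54 + \frac{9 n}{Q}$ ($Y{\left(Q,n \right)} = -54 + 9 \frac{n}{Q} = -54 + \frac{9 n}{Q}$)
$g = - \frac{89}{5}$ ($g = -7 + \frac{\left(-6\right) \left(5 + 4\right)}{5} = -7 + \frac{\left(-6\right) 9}{5} = -7 + \frac{1}{5} \left(-54\right) = -7 - \frac{54}{5} = - \frac{89}{5} \approx -17.8$)
$d{\left(l \right)} = - 4 l$ ($d{\left(l \right)} = 2 l \left(-2\right) = - 4 l$)
$W{\left(w \right)} = - \frac{208}{3} - \frac{24}{w}$ ($W{\left(w \right)} = 4 - \frac{\left(\left(-54 + 9 \left(-2\right) \frac{1}{w}\right) - 1\right) \left(-4\right)}{3} = 4 - \frac{\left(\left(-54 - \frac{18}{w}\right) - 1\right) \left(-4\right)}{3} = 4 - \frac{\left(-55 - \frac{18}{w}\right) \left(-4\right)}{3} = 4 - \frac{220 + \frac{72}{w}}{3} = 4 - \left(\frac{220}{3} + \frac{24}{w}\right) = - \frac{208}{3} - \frac{24}{w}$)
$\left(-59 - d{\left(3 \right)}\right) W{\left(-10 \right)} + g = \left(-59 - \left(-4\right) 3\right) \left(- \frac{208}{3} - \frac{24}{-10}\right) - \frac{89}{5} = \left(-59 - -12\right) \left(- \frac{208}{3} - - \frac{12}{5}\right) - \frac{89}{5} = \left(-59 + 12\right) \left(- \frac{208}{3} + \frac{12}{5}\right) - \frac{89}{5} = \left(-47\right) \left(- \frac{1004}{15}\right) - \frac{89}{5} = \frac{47188}{15} - \frac{89}{5} = \frac{46921}{15}$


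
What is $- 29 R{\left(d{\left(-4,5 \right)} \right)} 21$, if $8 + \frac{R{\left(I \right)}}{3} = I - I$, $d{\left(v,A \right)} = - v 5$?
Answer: $14616$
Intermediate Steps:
$d{\left(v,A \right)} = - 5 v$
$R{\left(I \right)} = -24$ ($R{\left(I \right)} = -24 + 3 \left(I - I\right) = -24 + 3 \cdot 0 = -24 + 0 = -24$)
$- 29 R{\left(d{\left(-4,5 \right)} \right)} 21 = \left(-29\right) \left(-24\right) 21 = 696 \cdot 21 = 14616$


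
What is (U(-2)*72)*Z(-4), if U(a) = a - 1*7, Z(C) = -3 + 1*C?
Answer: 4536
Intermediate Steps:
Z(C) = -3 + C
U(a) = -7 + a (U(a) = a - 7 = -7 + a)
(U(-2)*72)*Z(-4) = ((-7 - 2)*72)*(-3 - 4) = -9*72*(-7) = -648*(-7) = 4536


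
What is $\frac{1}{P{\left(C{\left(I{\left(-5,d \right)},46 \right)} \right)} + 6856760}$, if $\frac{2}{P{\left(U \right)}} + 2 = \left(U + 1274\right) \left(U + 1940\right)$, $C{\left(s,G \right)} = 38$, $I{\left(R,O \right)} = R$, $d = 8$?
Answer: $\frac{1297567}{8897105502921} \approx 1.4584 \cdot 10^{-7}$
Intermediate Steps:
$P{\left(U \right)} = \frac{2}{-2 + \left(1274 + U\right) \left(1940 + U\right)}$ ($P{\left(U \right)} = \frac{2}{-2 + \left(U + 1274\right) \left(U + 1940\right)} = \frac{2}{-2 + \left(1274 + U\right) \left(1940 + U\right)}$)
$\frac{1}{P{\left(C{\left(I{\left(-5,d \right)},46 \right)} \right)} + 6856760} = \frac{1}{\frac{2}{2471558 + 38^{2} + 3214 \cdot 38} + 6856760} = \frac{1}{\frac{2}{2471558 + 1444 + 122132} + 6856760} = \frac{1}{\frac{2}{2595134} + 6856760} = \frac{1}{2 \cdot \frac{1}{2595134} + 6856760} = \frac{1}{\frac{1}{1297567} + 6856760} = \frac{1}{\frac{8897105502921}{1297567}} = \frac{1297567}{8897105502921}$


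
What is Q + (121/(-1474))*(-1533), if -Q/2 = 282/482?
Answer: 4026195/32294 ≈ 124.67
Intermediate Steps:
Q = -282/241 (Q = -564/482 = -2*141/241 = -282/241 ≈ -1.1701)
Q + (121/(-1474))*(-1533) = -282/241 + (121/(-1474))*(-1533) = -282/241 + (121*(-1/1474))*(-1533) = -282/241 - 11/134*(-1533) = -282/241 + 16863/134 = 4026195/32294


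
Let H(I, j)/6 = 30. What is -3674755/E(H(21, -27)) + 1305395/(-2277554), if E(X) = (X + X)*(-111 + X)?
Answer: -840187896107/5657444136 ≈ -148.51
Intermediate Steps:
H(I, j) = 180 (H(I, j) = 6*30 = 180)
E(X) = 2*X*(-111 + X) (E(X) = (2*X)*(-111 + X) = 2*X*(-111 + X))
-3674755/E(H(21, -27)) + 1305395/(-2277554) = -3674755*1/(360*(-111 + 180)) + 1305395/(-2277554) = -3674755/(2*180*69) + 1305395*(-1/2277554) = -3674755/24840 - 1305395/2277554 = -3674755*1/24840 - 1305395/2277554 = -734951/4968 - 1305395/2277554 = -840187896107/5657444136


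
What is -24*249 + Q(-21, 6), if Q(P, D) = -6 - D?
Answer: -5988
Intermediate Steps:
-24*249 + Q(-21, 6) = -24*249 + (-6 - 1*6) = -5976 + (-6 - 6) = -5976 - 12 = -5988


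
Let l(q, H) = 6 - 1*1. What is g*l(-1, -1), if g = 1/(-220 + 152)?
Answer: -5/68 ≈ -0.073529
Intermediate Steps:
l(q, H) = 5 (l(q, H) = 6 - 1 = 5)
g = -1/68 (g = 1/(-68) = -1/68 ≈ -0.014706)
g*l(-1, -1) = -1/68*5 = -5/68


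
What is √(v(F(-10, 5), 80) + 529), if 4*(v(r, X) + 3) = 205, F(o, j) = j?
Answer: √2309/2 ≈ 24.026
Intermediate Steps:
v(r, X) = 193/4 (v(r, X) = -3 + (¼)*205 = -3 + 205/4 = 193/4)
√(v(F(-10, 5), 80) + 529) = √(193/4 + 529) = √(2309/4) = √2309/2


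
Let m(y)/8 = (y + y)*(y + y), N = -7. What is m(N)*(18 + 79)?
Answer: 152096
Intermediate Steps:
m(y) = 32*y² (m(y) = 8*((y + y)*(y + y)) = 8*((2*y)*(2*y)) = 8*(4*y²) = 32*y²)
m(N)*(18 + 79) = (32*(-7)²)*(18 + 79) = (32*49)*97 = 1568*97 = 152096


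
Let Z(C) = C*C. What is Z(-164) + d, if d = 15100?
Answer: 41996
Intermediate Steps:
Z(C) = C²
Z(-164) + d = (-164)² + 15100 = 26896 + 15100 = 41996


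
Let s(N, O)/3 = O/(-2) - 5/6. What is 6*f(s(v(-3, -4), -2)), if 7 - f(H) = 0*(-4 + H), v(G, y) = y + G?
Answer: 42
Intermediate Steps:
v(G, y) = G + y
s(N, O) = -5/2 - 3*O/2 (s(N, O) = 3*(O/(-2) - 5/6) = 3*(O*(-1/2) - 5*1/6) = 3*(-O/2 - 5/6) = 3*(-5/6 - O/2) = -5/2 - 3*O/2)
f(H) = 7 (f(H) = 7 - 0*(-4 + H) = 7 - 1*0 = 7 + 0 = 7)
6*f(s(v(-3, -4), -2)) = 6*7 = 42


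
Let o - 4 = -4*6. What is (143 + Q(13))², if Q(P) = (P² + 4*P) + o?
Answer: 118336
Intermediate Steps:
o = -20 (o = 4 - 4*6 = 4 - 24 = -20)
Q(P) = -20 + P² + 4*P (Q(P) = (P² + 4*P) - 20 = -20 + P² + 4*P)
(143 + Q(13))² = (143 + (-20 + 13² + 4*13))² = (143 + (-20 + 169 + 52))² = (143 + 201)² = 344² = 118336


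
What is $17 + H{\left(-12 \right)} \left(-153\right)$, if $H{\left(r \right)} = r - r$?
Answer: $17$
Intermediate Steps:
$H{\left(r \right)} = 0$
$17 + H{\left(-12 \right)} \left(-153\right) = 17 + 0 \left(-153\right) = 17 + 0 = 17$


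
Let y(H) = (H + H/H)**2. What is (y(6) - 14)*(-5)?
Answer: -175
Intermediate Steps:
y(H) = (1 + H)**2 (y(H) = (H + 1)**2 = (1 + H)**2)
(y(6) - 14)*(-5) = ((1 + 6)**2 - 14)*(-5) = (7**2 - 14)*(-5) = (49 - 14)*(-5) = 35*(-5) = -175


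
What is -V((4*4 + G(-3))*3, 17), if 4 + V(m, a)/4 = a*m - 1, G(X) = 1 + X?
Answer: -2836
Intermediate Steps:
V(m, a) = -20 + 4*a*m (V(m, a) = -16 + 4*(a*m - 1) = -16 + 4*(-1 + a*m) = -16 + (-4 + 4*a*m) = -20 + 4*a*m)
-V((4*4 + G(-3))*3, 17) = -(-20 + 4*17*((4*4 + (1 - 3))*3)) = -(-20 + 4*17*((16 - 2)*3)) = -(-20 + 4*17*(14*3)) = -(-20 + 4*17*42) = -(-20 + 2856) = -1*2836 = -2836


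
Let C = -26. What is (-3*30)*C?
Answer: 2340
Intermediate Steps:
(-3*30)*C = -3*30*(-26) = -90*(-26) = 2340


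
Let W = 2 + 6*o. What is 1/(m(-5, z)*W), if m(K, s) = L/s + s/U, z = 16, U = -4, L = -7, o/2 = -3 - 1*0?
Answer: 8/1207 ≈ 0.0066280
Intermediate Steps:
o = -6 (o = 2*(-3 - 1*0) = 2*(-3 + 0) = 2*(-3) = -6)
W = -34 (W = 2 + 6*(-6) = 2 - 36 = -34)
m(K, s) = -7/s - s/4 (m(K, s) = -7/s + s/(-4) = -7/s + s*(-¼) = -7/s - s/4)
1/(m(-5, z)*W) = 1/((-7/16 - ¼*16)*(-34)) = 1/((-7*1/16 - 4)*(-34)) = 1/((-7/16 - 4)*(-34)) = 1/(-71/16*(-34)) = 1/(1207/8) = 8/1207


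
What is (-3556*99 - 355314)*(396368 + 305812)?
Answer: -496692640440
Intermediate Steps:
(-3556*99 - 355314)*(396368 + 305812) = (-352044 - 355314)*702180 = -707358*702180 = -496692640440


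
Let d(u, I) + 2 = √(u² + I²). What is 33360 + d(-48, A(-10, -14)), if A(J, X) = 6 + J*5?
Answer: 33358 + 4*√265 ≈ 33423.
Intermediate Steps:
A(J, X) = 6 + 5*J
d(u, I) = -2 + √(I² + u²) (d(u, I) = -2 + √(u² + I²) = -2 + √(I² + u²))
33360 + d(-48, A(-10, -14)) = 33360 + (-2 + √((6 + 5*(-10))² + (-48)²)) = 33360 + (-2 + √((6 - 50)² + 2304)) = 33360 + (-2 + √((-44)² + 2304)) = 33360 + (-2 + √(1936 + 2304)) = 33360 + (-2 + √4240) = 33360 + (-2 + 4*√265) = 33358 + 4*√265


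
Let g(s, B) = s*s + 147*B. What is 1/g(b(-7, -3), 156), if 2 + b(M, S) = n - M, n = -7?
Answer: 1/22936 ≈ 4.3600e-5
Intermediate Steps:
b(M, S) = -9 - M (b(M, S) = -2 + (-7 - M) = -9 - M)
g(s, B) = s² + 147*B
1/g(b(-7, -3), 156) = 1/((-9 - 1*(-7))² + 147*156) = 1/((-9 + 7)² + 22932) = 1/((-2)² + 22932) = 1/(4 + 22932) = 1/22936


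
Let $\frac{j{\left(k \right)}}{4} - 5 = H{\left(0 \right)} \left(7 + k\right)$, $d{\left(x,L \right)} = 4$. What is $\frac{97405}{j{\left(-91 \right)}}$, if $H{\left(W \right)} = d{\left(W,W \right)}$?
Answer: $- \frac{97405}{1324} \approx -73.569$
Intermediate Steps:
$H{\left(W \right)} = 4$
$j{\left(k \right)} = 132 + 16 k$ ($j{\left(k \right)} = 20 + 4 \cdot 4 \left(7 + k\right) = 20 + 4 \left(28 + 4 k\right) = 20 + \left(112 + 16 k\right) = 132 + 16 k$)
$\frac{97405}{j{\left(-91 \right)}} = \frac{97405}{132 + 16 \left(-91\right)} = \frac{97405}{132 - 1456} = \frac{97405}{-1324} = 97405 \left(- \frac{1}{1324}\right) = - \frac{97405}{1324}$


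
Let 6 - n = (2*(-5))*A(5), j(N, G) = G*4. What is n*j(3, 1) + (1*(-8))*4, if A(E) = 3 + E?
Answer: 312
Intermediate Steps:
j(N, G) = 4*G
n = 86 (n = 6 - 2*(-5)*(3 + 5) = 6 - (-10)*8 = 6 - 1*(-80) = 6 + 80 = 86)
n*j(3, 1) + (1*(-8))*4 = 86*(4*1) + (1*(-8))*4 = 86*4 - 8*4 = 344 - 32 = 312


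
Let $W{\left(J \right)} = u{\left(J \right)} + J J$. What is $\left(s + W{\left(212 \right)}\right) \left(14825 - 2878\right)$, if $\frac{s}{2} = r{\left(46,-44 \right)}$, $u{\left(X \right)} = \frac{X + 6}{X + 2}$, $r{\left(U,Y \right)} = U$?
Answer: $\frac{57572127067}{107} \approx 5.3806 \cdot 10^{8}$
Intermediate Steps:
$u{\left(X \right)} = \frac{6 + X}{2 + X}$
$W{\left(J \right)} = J^{2} + \frac{6 + J}{2 + J}$ ($W{\left(J \right)} = \frac{6 + J}{2 + J} + J J = \frac{6 + J}{2 + J} + J^{2} = J^{2} + \frac{6 + J}{2 + J}$)
$s = 92$ ($s = 2 \cdot 46 = 92$)
$\left(s + W{\left(212 \right)}\right) \left(14825 - 2878\right) = \left(92 + \frac{6 + 212 + 212^{2} \left(2 + 212\right)}{2 + 212}\right) \left(14825 - 2878\right) = \left(92 + \frac{6 + 212 + 44944 \cdot 214}{214}\right) 11947 = \left(92 + \frac{6 + 212 + 9618016}{214}\right) 11947 = \left(92 + \frac{1}{214} \cdot 9618234\right) 11947 = \left(92 + \frac{4809117}{107}\right) 11947 = \frac{4818961}{107} \cdot 11947 = \frac{57572127067}{107}$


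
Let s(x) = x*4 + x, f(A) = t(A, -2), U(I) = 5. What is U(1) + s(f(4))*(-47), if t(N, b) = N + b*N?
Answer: 945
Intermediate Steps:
t(N, b) = N + N*b
f(A) = -A (f(A) = A*(1 - 2) = A*(-1) = -A)
s(x) = 5*x (s(x) = 4*x + x = 5*x)
U(1) + s(f(4))*(-47) = 5 + (5*(-1*4))*(-47) = 5 + (5*(-4))*(-47) = 5 - 20*(-47) = 5 + 940 = 945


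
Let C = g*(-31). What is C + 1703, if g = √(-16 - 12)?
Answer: 1703 - 62*I*√7 ≈ 1703.0 - 164.04*I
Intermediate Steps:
g = 2*I*√7 (g = √(-28) = 2*I*√7 ≈ 5.2915*I)
C = -62*I*√7 (C = (2*I*√7)*(-31) = -62*I*√7 ≈ -164.04*I)
C + 1703 = -62*I*√7 + 1703 = 1703 - 62*I*√7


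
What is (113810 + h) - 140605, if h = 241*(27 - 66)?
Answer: -36194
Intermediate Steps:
h = -9399 (h = 241*(-39) = -9399)
(113810 + h) - 140605 = (113810 - 9399) - 140605 = 104411 - 140605 = -36194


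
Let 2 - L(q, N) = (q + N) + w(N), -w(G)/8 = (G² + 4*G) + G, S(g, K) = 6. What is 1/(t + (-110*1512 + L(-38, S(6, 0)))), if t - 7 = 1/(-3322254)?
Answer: -3322254/550666922755 ≈ -6.0331e-6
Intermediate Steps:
t = 23255777/3322254 (t = 7 + 1/(-3322254) = 7 - 1/3322254 = 23255777/3322254 ≈ 7.0000)
w(G) = -40*G - 8*G² (w(G) = -8*((G² + 4*G) + G) = -8*(G² + 5*G) = -40*G - 8*G²)
L(q, N) = 2 - N - q + 8*N*(5 + N) (L(q, N) = 2 - ((q + N) - 8*N*(5 + N)) = 2 - ((N + q) - 8*N*(5 + N)) = 2 - (N + q - 8*N*(5 + N)) = 2 + (-N - q + 8*N*(5 + N)) = 2 - N - q + 8*N*(5 + N))
1/(t + (-110*1512 + L(-38, S(6, 0)))) = 1/(23255777/3322254 + (-110*1512 + (2 - 1*6 - 1*(-38) + 8*6*(5 + 6)))) = 1/(23255777/3322254 + (-166320 + (2 - 6 + 38 + 8*6*11))) = 1/(23255777/3322254 + (-166320 + (2 - 6 + 38 + 528))) = 1/(23255777/3322254 + (-166320 + 562)) = 1/(23255777/3322254 - 165758) = 1/(-550666922755/3322254) = -3322254/550666922755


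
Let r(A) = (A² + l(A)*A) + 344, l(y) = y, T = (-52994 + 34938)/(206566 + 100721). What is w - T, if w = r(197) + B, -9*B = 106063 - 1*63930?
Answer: 22518180131/307287 ≈ 73281.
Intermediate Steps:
T = -18056/307287 ≈ -0.058759
B = -42133/9 (B = -(106063 - 1*63930)/9 = -(106063 - 63930)/9 = -⅑*42133 = -42133/9 ≈ -4681.4)
r(A) = 344 + 2*A² (r(A) = (A² + A*A) + 344 = (A² + A²) + 344 = 2*A² + 344 = 344 + 2*A²)
w = 659525/9 (w = (344 + 2*197²) - 42133/9 = (344 + 2*38809) - 42133/9 = (344 + 77618) - 42133/9 = 77962 - 42133/9 = 659525/9 ≈ 73281.)
w - T = 659525/9 - 1*(-18056/307287) = 659525/9 + 18056/307287 = 22518180131/307287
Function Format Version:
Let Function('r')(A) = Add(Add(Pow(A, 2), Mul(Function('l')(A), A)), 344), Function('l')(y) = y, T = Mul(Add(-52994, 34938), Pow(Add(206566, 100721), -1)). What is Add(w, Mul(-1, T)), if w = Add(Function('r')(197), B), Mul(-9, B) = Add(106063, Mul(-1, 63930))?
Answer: Rational(22518180131, 307287) ≈ 73281.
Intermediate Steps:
T = Rational(-18056, 307287) (T = Mul(-18056, Pow(307287, -1)) = Mul(-18056, Rational(1, 307287)) = Rational(-18056, 307287) ≈ -0.058759)
B = Rational(-42133, 9) (B = Mul(Rational(-1, 9), Add(106063, Mul(-1, 63930))) = Mul(Rational(-1, 9), Add(106063, -63930)) = Mul(Rational(-1, 9), 42133) = Rational(-42133, 9) ≈ -4681.4)
Function('r')(A) = Add(344, Mul(2, Pow(A, 2))) (Function('r')(A) = Add(Add(Pow(A, 2), Mul(A, A)), 344) = Add(Add(Pow(A, 2), Pow(A, 2)), 344) = Add(Mul(2, Pow(A, 2)), 344) = Add(344, Mul(2, Pow(A, 2))))
w = Rational(659525, 9) (w = Add(Add(344, Mul(2, Pow(197, 2))), Rational(-42133, 9)) = Add(Add(344, Mul(2, 38809)), Rational(-42133, 9)) = Add(Add(344, 77618), Rational(-42133, 9)) = Add(77962, Rational(-42133, 9)) = Rational(659525, 9) ≈ 73281.)
Add(w, Mul(-1, T)) = Add(Rational(659525, 9), Mul(-1, Rational(-18056, 307287))) = Add(Rational(659525, 9), Rational(18056, 307287)) = Rational(22518180131, 307287)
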